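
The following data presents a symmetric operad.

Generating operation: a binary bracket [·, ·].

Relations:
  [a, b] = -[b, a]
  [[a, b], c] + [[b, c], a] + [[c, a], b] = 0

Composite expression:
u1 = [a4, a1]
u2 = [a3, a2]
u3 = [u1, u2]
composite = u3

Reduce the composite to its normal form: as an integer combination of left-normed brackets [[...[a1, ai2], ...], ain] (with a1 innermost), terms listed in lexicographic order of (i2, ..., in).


[[[a1, a4], a2], a3] - [[[a1, a4], a3], a2]

A multilinear Lie element is pinned by a1-initial words (a1 innermost).
Composite bracket: [[a4, a1], [a3, a2]]
Full expansion: 8 signed words from ab - ba (2^3 = 8).
Coefficients come from the a1-initial words:
  sign of a1a4a2a3 is +1, so it contributes +[[[a1, a4], a2], a3]
  sign of a1a4a3a2 is -1, so it contributes -[[[a1, a4], a3], a2]


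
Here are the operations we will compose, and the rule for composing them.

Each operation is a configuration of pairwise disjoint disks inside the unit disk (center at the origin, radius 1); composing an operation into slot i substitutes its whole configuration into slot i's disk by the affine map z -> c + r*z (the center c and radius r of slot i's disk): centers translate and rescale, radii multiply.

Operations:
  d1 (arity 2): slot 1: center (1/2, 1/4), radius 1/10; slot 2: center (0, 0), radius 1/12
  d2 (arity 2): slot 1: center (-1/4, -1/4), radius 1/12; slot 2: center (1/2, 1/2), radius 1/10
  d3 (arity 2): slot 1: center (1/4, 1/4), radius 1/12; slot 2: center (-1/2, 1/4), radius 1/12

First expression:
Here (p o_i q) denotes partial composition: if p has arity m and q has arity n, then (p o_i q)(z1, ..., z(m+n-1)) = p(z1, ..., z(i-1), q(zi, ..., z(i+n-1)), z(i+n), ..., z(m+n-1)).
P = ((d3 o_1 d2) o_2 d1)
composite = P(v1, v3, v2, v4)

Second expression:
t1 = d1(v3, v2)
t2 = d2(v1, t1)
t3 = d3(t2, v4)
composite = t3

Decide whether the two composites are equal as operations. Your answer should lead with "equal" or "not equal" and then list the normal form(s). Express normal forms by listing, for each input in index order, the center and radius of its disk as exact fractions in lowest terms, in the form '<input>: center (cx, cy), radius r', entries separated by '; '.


The first expression, normalized: v1: center (11/48, 11/48), radius 1/144; v2: center (7/24, 7/24), radius 1/1440; v3: center (71/240, 47/160), radius 1/1200; v4: center (-1/2, 1/4), radius 1/12
The second expression, normalized: v1: center (11/48, 11/48), radius 1/144; v2: center (7/24, 7/24), radius 1/1440; v3: center (71/240, 47/160), radius 1/1200; v4: center (-1/2, 1/4), radius 1/12
The normal forms match — equal.

equal — both sides give v1: center (11/48, 11/48), radius 1/144; v2: center (7/24, 7/24), radius 1/1440; v3: center (71/240, 47/160), radius 1/1200; v4: center (-1/2, 1/4), radius 1/12


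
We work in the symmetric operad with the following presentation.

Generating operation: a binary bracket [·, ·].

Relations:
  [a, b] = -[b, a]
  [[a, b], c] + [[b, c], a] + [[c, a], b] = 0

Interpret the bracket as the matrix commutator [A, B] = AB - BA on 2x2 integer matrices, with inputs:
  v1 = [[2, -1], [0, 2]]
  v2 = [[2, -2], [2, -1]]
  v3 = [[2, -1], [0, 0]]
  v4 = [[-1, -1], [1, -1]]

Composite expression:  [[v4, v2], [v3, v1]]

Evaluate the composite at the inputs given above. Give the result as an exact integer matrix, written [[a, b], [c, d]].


[[6, 0], [0, -6]]

[v4, v2] = [[0, 3], [3, 0]]
[v3, v1] = [[0, -2], [0, 0]]
[[v4, v2], [v3, v1]] = [[6, 0], [0, -6]]


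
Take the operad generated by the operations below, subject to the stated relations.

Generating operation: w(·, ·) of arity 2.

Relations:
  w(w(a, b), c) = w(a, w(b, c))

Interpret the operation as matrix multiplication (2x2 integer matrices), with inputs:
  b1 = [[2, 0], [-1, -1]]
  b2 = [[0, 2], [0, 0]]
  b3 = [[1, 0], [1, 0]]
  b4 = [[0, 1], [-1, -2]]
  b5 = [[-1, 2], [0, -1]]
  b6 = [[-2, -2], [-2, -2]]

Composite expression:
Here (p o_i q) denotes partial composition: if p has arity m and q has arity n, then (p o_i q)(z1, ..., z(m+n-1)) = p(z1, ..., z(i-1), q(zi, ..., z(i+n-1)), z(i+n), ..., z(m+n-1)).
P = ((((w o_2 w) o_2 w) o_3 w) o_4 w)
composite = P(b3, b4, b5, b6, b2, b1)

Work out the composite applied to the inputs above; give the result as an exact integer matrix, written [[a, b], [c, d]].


[[-4, -4], [-4, -4]]

w(b6, b2) = [[0, -4], [0, -4]]
w(b5, w(b6, b2)) = [[0, -4], [0, 4]]
w(b4, w(b5, w(b6, b2))) = [[0, 4], [0, -4]]
w(w(b4, w(b5, w(b6, b2))), b1) = [[-4, -4], [4, 4]]
w(b3, w(w(b4, w(b5, w(b6, b2))), b1)) = [[-4, -4], [-4, -4]]


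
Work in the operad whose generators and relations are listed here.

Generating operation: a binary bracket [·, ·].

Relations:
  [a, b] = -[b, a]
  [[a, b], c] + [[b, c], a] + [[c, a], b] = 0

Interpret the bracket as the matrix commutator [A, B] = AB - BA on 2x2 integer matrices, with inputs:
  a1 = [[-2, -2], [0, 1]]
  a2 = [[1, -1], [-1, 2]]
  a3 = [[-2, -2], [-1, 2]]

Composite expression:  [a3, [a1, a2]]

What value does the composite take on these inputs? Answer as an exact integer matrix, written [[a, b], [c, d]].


[[7, 4], [-16, -7]]

[a1, a2] = [[2, 1], [-3, -2]]
[a3, [a1, a2]] = [[7, 4], [-16, -7]]


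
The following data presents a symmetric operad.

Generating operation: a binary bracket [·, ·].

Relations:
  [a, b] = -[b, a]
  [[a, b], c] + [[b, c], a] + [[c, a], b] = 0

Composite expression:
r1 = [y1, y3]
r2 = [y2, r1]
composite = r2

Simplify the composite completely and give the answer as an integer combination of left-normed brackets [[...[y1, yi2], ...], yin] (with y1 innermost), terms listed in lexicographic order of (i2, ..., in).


-[[y1, y3], y2]

Skip Jacobi rewriting: expand, keep y1-initial words, read off terms.
Composite bracket: [y2, [y1, y3]]
Each bracket splits as ab - ba, giving 4 signed words (2^2 = 4).
Coefficients come from the y1-initial words:
  word y1y3y2 has sign -1, contributing -[[y1, y3], y2]


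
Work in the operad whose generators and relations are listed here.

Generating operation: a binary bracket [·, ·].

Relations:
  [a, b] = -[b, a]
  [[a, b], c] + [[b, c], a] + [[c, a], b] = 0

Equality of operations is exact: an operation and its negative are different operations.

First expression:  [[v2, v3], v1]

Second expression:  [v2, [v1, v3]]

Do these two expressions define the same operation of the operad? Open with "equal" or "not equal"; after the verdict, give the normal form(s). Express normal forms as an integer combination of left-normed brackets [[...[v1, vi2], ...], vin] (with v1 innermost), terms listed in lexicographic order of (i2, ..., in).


not equal; the first gives -[[v1, v2], v3] + [[v1, v3], v2] and the second -[[v1, v3], v2]

In normal form, the first expression is -[[v1, v2], v3] + [[v1, v3], v2]
In normal form, the second expression is -[[v1, v3], v2]
The forms do not match — not equal.


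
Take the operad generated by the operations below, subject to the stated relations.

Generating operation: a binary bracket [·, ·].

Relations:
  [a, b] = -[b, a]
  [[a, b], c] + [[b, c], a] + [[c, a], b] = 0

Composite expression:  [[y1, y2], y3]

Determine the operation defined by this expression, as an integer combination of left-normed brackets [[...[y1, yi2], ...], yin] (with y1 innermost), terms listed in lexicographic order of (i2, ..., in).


Left-normed coefficients sit on the y1-initial expansion words.
Composite bracket: [[y1, y2], y3]
The bracket unfolds into 4 signed words via [a, b] = ab - ba (2^2 = 4).
Collect the words opening with y1:
  from y1y2y3, sign +1: term +[[y1, y2], y3]

[[y1, y2], y3]


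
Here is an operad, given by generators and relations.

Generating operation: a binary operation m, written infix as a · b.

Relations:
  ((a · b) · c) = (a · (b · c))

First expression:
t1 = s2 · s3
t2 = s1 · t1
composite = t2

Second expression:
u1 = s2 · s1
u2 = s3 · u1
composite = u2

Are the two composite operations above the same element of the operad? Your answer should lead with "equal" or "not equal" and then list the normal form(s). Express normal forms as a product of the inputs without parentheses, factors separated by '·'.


not equal; first: s1 · s2 · s3; second: s3 · s2 · s1

The first expression reduces to s1 · s2 · s3
The second expression reduces to s3 · s2 · s1
Different reductions; not equal.


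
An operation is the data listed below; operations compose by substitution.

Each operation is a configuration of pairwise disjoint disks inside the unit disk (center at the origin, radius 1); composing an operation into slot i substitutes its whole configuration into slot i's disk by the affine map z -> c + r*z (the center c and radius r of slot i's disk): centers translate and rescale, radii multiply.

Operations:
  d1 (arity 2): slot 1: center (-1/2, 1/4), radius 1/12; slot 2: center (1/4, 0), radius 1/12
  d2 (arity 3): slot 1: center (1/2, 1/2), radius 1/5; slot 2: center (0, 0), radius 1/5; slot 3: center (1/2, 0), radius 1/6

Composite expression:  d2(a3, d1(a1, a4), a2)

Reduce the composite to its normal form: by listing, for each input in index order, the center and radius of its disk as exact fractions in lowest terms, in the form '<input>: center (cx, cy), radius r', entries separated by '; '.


a1: center (-1/10, 1/20), radius 1/60; a2: center (1/2, 0), radius 1/6; a3: center (1/2, 1/2), radius 1/5; a4: center (1/20, 0), radius 1/60

Each a-disk chains the slot maps above it in d2; radii multiply.
input a3: applying the 1 nested substitution gives center (1/2, 1/2), radius 1/5
input a1: applying the 2 nested substitutions gives center (-1/10, 1/20), radius 1/60
input a4: applying the 2 nested substitutions gives center (1/20, 0), radius 1/60
input a2: applying the 1 nested substitution gives center (1/2, 0), radius 1/6


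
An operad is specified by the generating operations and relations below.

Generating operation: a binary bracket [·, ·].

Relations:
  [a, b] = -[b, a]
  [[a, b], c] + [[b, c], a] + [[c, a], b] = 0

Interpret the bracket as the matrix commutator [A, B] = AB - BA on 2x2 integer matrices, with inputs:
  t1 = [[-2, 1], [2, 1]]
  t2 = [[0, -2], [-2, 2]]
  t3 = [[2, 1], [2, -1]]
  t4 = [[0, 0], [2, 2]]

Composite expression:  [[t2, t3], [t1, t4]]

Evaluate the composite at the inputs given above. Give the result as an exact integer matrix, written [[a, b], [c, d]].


[[12, -24], [0, -12]]


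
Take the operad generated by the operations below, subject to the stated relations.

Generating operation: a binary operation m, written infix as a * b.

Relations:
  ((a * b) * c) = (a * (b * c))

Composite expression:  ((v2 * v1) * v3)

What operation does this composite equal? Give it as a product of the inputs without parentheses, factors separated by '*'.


The m-tree's shape is irrelevant; the v-reading-order decides.
(v2 * v1) spells out as v2 * v1
((v2 * v1) * v3) spells out as v2 * v1 * v3

v2 * v1 * v3


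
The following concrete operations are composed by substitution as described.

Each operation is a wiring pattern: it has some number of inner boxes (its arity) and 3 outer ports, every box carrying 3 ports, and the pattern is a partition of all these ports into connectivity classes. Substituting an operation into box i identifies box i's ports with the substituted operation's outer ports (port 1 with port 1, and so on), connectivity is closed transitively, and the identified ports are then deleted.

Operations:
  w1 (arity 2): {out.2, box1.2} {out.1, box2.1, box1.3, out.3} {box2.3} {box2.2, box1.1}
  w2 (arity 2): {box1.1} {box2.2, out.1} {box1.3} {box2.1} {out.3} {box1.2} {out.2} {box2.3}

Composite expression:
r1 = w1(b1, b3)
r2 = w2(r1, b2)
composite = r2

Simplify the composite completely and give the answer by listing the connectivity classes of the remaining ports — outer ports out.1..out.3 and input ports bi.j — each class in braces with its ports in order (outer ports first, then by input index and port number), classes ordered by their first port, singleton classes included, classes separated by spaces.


{out.1, b2.2} {out.2} {out.3} {b1.1, b3.2} {b1.2} {b1.3, b3.1} {b2.1} {b2.3} {b3.3}


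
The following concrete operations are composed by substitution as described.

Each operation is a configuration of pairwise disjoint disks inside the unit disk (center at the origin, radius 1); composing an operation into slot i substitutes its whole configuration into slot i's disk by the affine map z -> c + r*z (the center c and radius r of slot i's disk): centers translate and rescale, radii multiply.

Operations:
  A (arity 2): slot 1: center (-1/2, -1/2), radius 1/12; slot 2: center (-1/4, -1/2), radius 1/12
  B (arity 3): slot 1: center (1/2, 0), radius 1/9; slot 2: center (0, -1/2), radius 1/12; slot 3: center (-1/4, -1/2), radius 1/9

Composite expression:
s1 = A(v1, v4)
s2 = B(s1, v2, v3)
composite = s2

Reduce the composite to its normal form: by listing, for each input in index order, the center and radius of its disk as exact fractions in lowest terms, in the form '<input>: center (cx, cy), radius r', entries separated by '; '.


v1: center (4/9, -1/18), radius 1/108; v2: center (0, -1/2), radius 1/12; v3: center (-1/4, -1/2), radius 1/9; v4: center (17/36, -1/18), radius 1/108


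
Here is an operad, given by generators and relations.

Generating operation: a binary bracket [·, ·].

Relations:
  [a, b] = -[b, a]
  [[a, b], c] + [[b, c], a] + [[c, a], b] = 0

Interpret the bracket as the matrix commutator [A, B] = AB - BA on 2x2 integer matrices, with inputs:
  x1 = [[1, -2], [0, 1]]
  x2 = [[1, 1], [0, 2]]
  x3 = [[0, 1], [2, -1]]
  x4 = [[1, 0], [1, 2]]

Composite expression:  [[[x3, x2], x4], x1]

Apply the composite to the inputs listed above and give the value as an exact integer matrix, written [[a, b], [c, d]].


[[12, -8], [0, -12]]

[x3, x2] = [[-2, 2], [-2, 2]]
[[x3, x2], x4] = [[2, 2], [6, -2]]
[[[x3, x2], x4], x1] = [[12, -8], [0, -12]]


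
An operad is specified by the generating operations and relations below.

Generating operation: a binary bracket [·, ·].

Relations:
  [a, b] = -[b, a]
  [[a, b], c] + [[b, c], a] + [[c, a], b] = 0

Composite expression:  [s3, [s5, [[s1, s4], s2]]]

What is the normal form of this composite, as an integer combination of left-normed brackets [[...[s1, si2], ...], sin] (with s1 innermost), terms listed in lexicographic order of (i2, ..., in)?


Left-normed coefficients sit on the s1-initial expansion words.
Composite bracket: [s3, [s5, [[s1, s4], s2]]]
Each bracket splits as ab - ba, giving 16 signed words (2^4 = 16).
The s1-initial words carry the normal form:
  the word s1s4s2s5s3 carries sign +1 and contributes +[[[[s1, s4], s2], s5], s3]

[[[[s1, s4], s2], s5], s3]


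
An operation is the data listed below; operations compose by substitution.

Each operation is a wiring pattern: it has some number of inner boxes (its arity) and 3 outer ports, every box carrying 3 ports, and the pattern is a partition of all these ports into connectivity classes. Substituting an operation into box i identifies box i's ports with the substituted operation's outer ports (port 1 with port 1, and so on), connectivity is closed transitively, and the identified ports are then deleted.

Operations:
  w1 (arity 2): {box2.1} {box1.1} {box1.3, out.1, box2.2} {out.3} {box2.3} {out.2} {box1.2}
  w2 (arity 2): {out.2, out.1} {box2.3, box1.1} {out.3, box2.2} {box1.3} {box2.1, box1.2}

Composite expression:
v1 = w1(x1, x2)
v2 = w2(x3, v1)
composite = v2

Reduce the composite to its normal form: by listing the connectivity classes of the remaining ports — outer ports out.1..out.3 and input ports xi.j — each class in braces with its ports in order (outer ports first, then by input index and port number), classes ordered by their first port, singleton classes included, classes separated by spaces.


{out.1, out.2} {out.3} {x1.1} {x1.2} {x1.3, x2.2, x3.2} {x2.1} {x2.3} {x3.1} {x3.3}

Connectivity passes through glued w2-boundaries; trace each wire chain.
composing w1 on (x1, x2), with out.j its own outer ports: {out.1, x1.3, x2.2} {out.2} {out.3} {x1.1} {x1.2} {x2.1} {x2.3}
composing w2 on (x3, x1, x2), with out.j its own outer ports: {out.1, out.2} {out.3} {x1.1} {x1.2} {x1.3, x2.2, x3.2} {x2.1} {x2.3} {x3.1} {x3.3}


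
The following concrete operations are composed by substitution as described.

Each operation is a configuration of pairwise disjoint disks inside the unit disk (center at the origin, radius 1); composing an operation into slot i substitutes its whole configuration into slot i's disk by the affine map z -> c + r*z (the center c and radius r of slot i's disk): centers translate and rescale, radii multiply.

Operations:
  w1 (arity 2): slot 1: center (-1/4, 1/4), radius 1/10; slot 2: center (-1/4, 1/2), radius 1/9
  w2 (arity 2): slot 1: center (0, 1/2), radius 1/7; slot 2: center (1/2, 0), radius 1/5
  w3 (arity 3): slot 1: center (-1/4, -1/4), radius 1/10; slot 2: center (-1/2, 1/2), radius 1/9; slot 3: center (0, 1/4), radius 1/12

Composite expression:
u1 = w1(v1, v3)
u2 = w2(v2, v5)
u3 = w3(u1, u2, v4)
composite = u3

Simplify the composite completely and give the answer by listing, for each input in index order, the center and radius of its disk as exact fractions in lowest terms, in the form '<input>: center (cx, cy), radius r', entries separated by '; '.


v1: center (-11/40, -9/40), radius 1/100; v2: center (-1/2, 5/9), radius 1/63; v3: center (-11/40, -1/5), radius 1/90; v4: center (0, 1/4), radius 1/12; v5: center (-4/9, 1/2), radius 1/45


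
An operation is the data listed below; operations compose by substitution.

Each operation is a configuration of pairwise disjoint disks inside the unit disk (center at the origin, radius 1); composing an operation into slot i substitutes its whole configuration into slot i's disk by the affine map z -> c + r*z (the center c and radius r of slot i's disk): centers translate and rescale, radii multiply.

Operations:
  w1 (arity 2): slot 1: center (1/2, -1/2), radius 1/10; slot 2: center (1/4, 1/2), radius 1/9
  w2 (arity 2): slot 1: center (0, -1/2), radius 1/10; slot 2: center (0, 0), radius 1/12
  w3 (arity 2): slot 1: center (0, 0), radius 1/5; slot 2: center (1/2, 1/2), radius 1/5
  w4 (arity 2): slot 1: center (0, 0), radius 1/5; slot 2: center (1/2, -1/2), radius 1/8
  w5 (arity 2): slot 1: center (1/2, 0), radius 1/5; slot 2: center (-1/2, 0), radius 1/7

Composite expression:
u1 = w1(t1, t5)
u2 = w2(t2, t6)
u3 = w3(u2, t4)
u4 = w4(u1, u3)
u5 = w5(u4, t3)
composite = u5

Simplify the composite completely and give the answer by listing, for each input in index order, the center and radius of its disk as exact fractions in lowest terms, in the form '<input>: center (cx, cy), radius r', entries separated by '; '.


t1: center (13/25, -1/50), radius 1/250; t2: center (3/5, -41/400), radius 1/2000; t3: center (-1/2, 0), radius 1/7; t4: center (49/80, -7/80), radius 1/200; t5: center (51/100, 1/50), radius 1/225; t6: center (3/5, -1/10), radius 1/2400

Affine substitution under w5: radii multiply and t-centers shift.
t1 passes through 3 substitutions, ending at center (13/25, -1/50), radius 1/250
t5 passes through 3 substitutions, ending at center (51/100, 1/50), radius 1/225
t2 passes through 4 substitutions, ending at center (3/5, -41/400), radius 1/2000
t6 passes through 4 substitutions, ending at center (3/5, -1/10), radius 1/2400
t4 passes through 3 substitutions, ending at center (49/80, -7/80), radius 1/200
t3 passes through 1 substitution, ending at center (-1/2, 0), radius 1/7


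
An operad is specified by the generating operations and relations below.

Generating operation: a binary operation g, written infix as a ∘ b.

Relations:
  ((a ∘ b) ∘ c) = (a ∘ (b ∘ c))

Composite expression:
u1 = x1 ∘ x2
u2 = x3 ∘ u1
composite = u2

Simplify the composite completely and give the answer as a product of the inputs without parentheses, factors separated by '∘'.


x3 ∘ x1 ∘ x2

Associativity of g dissolves the nesting; only the x-input order survives.
(x1 ∘ x2) unparenthesizes to x1 ∘ x2
(x3 ∘ (x1 ∘ x2)) unparenthesizes to x3 ∘ x1 ∘ x2


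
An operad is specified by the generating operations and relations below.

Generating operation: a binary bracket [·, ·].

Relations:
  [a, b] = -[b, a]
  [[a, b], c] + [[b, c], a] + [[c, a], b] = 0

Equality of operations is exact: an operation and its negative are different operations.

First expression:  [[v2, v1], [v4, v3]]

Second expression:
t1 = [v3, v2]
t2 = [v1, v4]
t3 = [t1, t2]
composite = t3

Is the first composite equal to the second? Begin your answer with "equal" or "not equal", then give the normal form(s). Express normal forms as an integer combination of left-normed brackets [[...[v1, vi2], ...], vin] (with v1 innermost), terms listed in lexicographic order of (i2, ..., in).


not equal — first [[[v1, v2], v3], v4] - [[[v1, v2], v4], v3], second [[[v1, v4], v2], v3] - [[[v1, v4], v3], v2]

Normal form of the first expression: [[[v1, v2], v3], v4] - [[[v1, v2], v4], v3]
Normal form of the second expression: [[[v1, v4], v2], v3] - [[[v1, v4], v3], v2]
Distinct normal forms: not equal.


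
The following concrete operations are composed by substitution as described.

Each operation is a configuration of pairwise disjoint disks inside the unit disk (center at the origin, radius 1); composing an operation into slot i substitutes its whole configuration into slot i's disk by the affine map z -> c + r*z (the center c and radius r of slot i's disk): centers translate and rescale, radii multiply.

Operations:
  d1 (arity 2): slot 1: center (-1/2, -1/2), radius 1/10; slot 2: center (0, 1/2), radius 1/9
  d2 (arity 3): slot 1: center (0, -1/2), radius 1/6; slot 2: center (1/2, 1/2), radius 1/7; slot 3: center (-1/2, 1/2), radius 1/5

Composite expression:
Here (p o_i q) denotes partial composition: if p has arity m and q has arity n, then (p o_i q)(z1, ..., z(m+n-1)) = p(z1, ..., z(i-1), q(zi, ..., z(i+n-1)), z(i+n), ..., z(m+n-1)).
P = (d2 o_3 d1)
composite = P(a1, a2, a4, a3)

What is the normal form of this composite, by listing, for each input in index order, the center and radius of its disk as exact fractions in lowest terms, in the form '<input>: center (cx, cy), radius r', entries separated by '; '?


a1: center (0, -1/2), radius 1/6; a2: center (1/2, 1/2), radius 1/7; a3: center (-1/2, 3/5), radius 1/45; a4: center (-3/5, 2/5), radius 1/50

Affine substitution under d2: radii multiply and a-centers shift.
a1 passes through 1 substitution, ending at center (0, -1/2), radius 1/6
a2 passes through 1 substitution, ending at center (1/2, 1/2), radius 1/7
a4 passes through 2 substitutions, ending at center (-3/5, 2/5), radius 1/50
a3 passes through 2 substitutions, ending at center (-1/2, 3/5), radius 1/45


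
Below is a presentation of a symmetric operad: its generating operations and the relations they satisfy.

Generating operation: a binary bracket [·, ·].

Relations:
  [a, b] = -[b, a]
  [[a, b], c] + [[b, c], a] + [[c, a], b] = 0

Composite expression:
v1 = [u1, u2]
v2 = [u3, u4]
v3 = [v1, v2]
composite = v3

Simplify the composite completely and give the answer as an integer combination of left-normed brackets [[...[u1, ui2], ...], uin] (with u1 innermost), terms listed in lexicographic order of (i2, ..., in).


[[[u1, u2], u3], u4] - [[[u1, u2], u4], u3]


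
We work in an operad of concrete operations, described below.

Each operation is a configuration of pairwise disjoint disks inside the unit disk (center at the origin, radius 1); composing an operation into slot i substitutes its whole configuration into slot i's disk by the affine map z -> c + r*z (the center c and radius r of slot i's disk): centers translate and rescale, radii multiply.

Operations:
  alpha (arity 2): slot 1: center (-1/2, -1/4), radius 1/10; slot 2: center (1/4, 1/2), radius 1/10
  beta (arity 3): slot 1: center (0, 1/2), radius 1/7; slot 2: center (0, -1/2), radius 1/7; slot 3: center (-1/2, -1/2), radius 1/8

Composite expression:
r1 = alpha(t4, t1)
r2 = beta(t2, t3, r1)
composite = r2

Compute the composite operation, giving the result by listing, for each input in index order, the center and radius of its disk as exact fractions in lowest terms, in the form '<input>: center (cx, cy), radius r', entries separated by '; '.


Only the slot chain above each t matters under beta; compose those maps.
input t2: composing its 1 substitution step yields center (0, 1/2), radius 1/7
input t3: composing its 1 substitution step yields center (0, -1/2), radius 1/7
input t4: composing its 2 substitution steps yields center (-9/16, -17/32), radius 1/80
input t1: composing its 2 substitution steps yields center (-15/32, -7/16), radius 1/80

t1: center (-15/32, -7/16), radius 1/80; t2: center (0, 1/2), radius 1/7; t3: center (0, -1/2), radius 1/7; t4: center (-9/16, -17/32), radius 1/80


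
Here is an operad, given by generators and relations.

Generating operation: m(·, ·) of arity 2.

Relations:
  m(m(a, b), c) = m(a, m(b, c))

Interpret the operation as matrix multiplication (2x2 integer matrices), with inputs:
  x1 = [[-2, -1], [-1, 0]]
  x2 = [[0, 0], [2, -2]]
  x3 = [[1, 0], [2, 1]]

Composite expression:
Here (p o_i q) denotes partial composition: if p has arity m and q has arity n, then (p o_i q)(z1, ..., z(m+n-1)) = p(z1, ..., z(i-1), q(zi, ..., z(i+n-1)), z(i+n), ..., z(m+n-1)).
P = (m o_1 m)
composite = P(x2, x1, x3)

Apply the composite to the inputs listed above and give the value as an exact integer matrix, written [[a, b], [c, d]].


[[0, 0], [-6, -2]]

m(x2, x1) = [[0, 0], [-2, -2]]
m(m(x2, x1), x3) = [[0, 0], [-6, -2]]


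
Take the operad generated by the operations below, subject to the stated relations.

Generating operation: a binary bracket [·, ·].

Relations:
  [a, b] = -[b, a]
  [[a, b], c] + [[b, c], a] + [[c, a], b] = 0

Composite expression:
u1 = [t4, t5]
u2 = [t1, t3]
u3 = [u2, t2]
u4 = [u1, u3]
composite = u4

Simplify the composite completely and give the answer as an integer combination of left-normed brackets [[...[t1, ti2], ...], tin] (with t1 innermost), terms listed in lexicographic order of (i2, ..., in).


-[[[[t1, t3], t2], t4], t5] + [[[[t1, t3], t2], t5], t4]

A multilinear Lie element is pinned by t1-initial words (t1 innermost).
Composite bracket: [[t4, t5], [[t1, t3], t2]]
Each bracket splits as ab - ba, giving 16 signed words (2^4 = 16).
Words beginning with t1 determine it all:
  t1t3t2t4t5 appears with sign -1, giving the term -[[[[t1, t3], t2], t4], t5]
  t1t3t2t5t4 appears with sign +1, giving the term +[[[[t1, t3], t2], t5], t4]


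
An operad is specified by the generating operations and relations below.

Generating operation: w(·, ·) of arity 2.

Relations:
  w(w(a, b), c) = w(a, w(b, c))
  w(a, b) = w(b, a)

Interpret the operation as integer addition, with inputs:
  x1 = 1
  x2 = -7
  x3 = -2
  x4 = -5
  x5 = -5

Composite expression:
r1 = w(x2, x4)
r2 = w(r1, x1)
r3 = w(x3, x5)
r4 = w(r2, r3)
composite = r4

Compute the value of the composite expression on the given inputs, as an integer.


-18

w(x2, x4) = -12
w(w(x2, x4), x1) = -11
w(x3, x5) = -7
w(w(w(x2, x4), x1), w(x3, x5)) = -18


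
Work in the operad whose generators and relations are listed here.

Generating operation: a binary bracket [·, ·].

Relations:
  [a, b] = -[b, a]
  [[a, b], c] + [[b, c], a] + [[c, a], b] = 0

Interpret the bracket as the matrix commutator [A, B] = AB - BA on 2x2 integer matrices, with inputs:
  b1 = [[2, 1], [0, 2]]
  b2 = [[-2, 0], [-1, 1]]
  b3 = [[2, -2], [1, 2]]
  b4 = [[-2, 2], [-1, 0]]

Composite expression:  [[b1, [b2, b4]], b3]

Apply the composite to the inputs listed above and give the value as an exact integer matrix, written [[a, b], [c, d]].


[[-4, 4], [2, 4]]

[b2, b4] = [[2, -6], [-1, -2]]
[b1, [b2, b4]] = [[-1, -4], [0, 1]]
[[b1, [b2, b4]], b3] = [[-4, 4], [2, 4]]


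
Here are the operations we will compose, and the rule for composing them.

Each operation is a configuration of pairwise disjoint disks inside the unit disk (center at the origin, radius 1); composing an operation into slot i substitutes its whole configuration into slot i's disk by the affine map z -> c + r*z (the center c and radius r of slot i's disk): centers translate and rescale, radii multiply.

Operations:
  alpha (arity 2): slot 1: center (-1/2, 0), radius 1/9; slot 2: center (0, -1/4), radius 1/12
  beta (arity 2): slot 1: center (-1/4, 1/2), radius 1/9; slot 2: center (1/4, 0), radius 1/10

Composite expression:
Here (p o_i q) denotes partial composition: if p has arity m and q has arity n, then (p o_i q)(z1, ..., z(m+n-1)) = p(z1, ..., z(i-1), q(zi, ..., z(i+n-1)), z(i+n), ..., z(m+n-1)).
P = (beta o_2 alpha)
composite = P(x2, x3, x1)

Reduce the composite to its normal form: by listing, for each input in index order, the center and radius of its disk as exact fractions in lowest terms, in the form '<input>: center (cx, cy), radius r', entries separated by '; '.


x1: center (1/4, -1/40), radius 1/120; x2: center (-1/4, 1/2), radius 1/9; x3: center (1/5, 0), radius 1/90

Below beta, radii multiply path by path; the x-disk centers shift.
tracing x2 down its 1-map path: center (-1/4, 1/2), radius 1/9
tracing x3 down its 2-map path: center (1/5, 0), radius 1/90
tracing x1 down its 2-map path: center (1/4, -1/40), radius 1/120


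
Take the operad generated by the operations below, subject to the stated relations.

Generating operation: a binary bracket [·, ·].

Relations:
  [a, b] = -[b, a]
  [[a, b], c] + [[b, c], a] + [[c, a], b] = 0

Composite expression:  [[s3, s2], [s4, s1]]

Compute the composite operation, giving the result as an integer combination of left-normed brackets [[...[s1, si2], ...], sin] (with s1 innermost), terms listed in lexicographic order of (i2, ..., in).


-[[[s1, s4], s2], s3] + [[[s1, s4], s3], s2]

Left-normed coefficients sit on the s1-initial expansion words.
Composite bracket: [[s3, s2], [s4, s1]]
Under [a, b] = ab - ba we get 8 signed associative words (2^3 = 8).
Collect the words opening with s1:
  s1s4s2s3 (sign -1) contributes -[[[s1, s4], s2], s3]
  s1s4s3s2 (sign +1) contributes +[[[s1, s4], s3], s2]


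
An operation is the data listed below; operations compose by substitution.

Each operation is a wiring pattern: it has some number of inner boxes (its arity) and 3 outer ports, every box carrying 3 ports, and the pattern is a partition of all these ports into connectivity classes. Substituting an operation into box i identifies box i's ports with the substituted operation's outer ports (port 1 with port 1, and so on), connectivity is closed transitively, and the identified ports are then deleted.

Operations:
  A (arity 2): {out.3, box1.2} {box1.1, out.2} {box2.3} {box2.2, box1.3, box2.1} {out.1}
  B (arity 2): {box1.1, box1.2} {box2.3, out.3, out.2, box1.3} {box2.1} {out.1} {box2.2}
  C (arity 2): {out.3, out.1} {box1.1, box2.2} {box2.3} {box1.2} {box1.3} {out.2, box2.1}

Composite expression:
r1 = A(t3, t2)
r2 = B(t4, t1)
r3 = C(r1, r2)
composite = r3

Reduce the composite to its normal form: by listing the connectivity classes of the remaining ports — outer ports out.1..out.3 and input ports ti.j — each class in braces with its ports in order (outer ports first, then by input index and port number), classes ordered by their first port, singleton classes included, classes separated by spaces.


{out.1, out.3} {out.2} {t1.1} {t1.2} {t1.3, t4.3} {t2.1, t2.2, t3.3} {t2.3} {t3.1} {t3.2} {t4.1, t4.2}

Substituting into C glues patterns; closure does the rest.
after A, the pattern on (t3, t2) reads {out.1} {out.2, t3.1} {out.3, t3.2} {t2.1, t2.2, t3.3} {t2.3} (out.j = its outer ports)
after B, the pattern on (t4, t1) reads {out.1} {out.2, out.3, t1.3, t4.3} {t1.1} {t1.2} {t4.1, t4.2} (out.j = its outer ports)
after C, the pattern on (t3, t2, t4, t1) reads {out.1, out.3} {out.2} {t1.1} {t1.2} {t1.3, t4.3} {t2.1, t2.2, t3.3} {t2.3} {t3.1} {t3.2} {t4.1, t4.2} (out.j = its outer ports)


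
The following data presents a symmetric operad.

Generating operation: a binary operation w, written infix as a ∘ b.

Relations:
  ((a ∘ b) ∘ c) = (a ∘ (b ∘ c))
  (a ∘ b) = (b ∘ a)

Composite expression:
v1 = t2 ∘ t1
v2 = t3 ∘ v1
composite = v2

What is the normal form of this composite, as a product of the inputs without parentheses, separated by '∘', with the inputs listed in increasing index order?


t1 ∘ t2 ∘ t3


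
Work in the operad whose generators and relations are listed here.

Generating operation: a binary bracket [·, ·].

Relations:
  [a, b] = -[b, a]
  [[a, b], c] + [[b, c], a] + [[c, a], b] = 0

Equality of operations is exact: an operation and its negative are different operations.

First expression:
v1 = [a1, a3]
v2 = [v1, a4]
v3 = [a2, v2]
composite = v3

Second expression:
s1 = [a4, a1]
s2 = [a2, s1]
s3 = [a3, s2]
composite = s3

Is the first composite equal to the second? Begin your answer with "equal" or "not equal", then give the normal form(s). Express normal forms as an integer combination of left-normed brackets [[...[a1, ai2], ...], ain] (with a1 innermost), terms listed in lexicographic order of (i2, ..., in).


not equal: they reduce to -[[[a1, a3], a4], a2] and -[[[a1, a4], a2], a3]

Normal form of the first expression: -[[[a1, a3], a4], a2]
Normal form of the second expression: -[[[a1, a4], a2], a3]
The forms do not match — not equal.


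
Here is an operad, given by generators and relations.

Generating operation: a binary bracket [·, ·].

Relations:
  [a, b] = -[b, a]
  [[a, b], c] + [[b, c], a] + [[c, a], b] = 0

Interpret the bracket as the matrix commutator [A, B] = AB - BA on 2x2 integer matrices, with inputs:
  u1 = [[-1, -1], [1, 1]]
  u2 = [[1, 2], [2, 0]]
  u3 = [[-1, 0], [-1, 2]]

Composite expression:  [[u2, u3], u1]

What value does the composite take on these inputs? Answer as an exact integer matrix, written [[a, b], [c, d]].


[u2, u3] = [[-2, 6], [-5, 2]]
[[u2, u3], u1] = [[1, 16], [14, -1]]

[[1, 16], [14, -1]]


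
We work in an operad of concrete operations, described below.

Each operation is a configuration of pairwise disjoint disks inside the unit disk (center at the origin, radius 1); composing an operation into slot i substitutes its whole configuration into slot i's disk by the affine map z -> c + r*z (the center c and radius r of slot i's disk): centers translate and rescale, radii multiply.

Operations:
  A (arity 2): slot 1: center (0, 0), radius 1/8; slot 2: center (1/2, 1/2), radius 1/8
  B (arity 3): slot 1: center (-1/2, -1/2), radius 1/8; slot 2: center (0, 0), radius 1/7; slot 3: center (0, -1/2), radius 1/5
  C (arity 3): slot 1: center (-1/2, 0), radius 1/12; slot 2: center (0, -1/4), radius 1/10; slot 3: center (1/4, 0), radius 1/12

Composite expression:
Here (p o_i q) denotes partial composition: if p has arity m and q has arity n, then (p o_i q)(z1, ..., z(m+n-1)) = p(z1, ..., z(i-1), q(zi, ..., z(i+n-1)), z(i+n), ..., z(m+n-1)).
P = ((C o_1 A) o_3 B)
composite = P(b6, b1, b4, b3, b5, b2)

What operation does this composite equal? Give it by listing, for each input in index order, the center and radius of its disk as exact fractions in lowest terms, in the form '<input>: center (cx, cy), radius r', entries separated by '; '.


Only the slot chain above each b matters under C; compose those maps.
for b6, the 2-step affine chain lands on center (-1/2, 0), radius 1/96
for b1, the 2-step affine chain lands on center (-11/24, 1/24), radius 1/96
for b4, the 2-step affine chain lands on center (-1/20, -3/10), radius 1/80
for b3, the 2-step affine chain lands on center (0, -1/4), radius 1/70
for b5, the 2-step affine chain lands on center (0, -3/10), radius 1/50
for b2, the 1-step affine chain lands on center (1/4, 0), radius 1/12

b1: center (-11/24, 1/24), radius 1/96; b2: center (1/4, 0), radius 1/12; b3: center (0, -1/4), radius 1/70; b4: center (-1/20, -3/10), radius 1/80; b5: center (0, -3/10), radius 1/50; b6: center (-1/2, 0), radius 1/96


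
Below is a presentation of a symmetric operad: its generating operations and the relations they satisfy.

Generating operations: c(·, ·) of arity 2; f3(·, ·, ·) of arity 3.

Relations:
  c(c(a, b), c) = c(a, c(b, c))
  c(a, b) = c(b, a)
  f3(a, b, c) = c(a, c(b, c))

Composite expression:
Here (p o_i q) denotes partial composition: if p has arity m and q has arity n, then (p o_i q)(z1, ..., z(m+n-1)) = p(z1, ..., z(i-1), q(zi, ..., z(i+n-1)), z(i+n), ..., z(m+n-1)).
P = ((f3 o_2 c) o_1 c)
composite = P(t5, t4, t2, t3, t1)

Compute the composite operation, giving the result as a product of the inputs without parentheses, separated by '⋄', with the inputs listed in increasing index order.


t1 ⋄ t2 ⋄ t3 ⋄ t4 ⋄ t5

Any arrangement under f3 is one operation, so sort the t-inputs.
c(t5, t4) unparenthesizes to t5 ⋄ t4
c(t2, t3) unparenthesizes to t2 ⋄ t3
f3(c(t5, t4), c(t2, t3), t1) unparenthesizes to t5 ⋄ t4 ⋄ t2 ⋄ t3 ⋄ t1
the factors in increasing index order: t1 ⋄ t2 ⋄ t3 ⋄ t4 ⋄ t5


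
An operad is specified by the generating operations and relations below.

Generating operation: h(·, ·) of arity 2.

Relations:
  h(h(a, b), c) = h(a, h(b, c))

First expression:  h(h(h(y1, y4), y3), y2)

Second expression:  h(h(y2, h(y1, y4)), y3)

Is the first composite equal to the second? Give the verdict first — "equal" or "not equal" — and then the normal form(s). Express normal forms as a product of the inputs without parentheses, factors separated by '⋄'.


not equal: they reduce to y1 ⋄ y4 ⋄ y3 ⋄ y2 and y2 ⋄ y1 ⋄ y4 ⋄ y3

The first expression reduces to y1 ⋄ y4 ⋄ y3 ⋄ y2
The second expression reduces to y2 ⋄ y1 ⋄ y4 ⋄ y3
Different reductions; not equal.


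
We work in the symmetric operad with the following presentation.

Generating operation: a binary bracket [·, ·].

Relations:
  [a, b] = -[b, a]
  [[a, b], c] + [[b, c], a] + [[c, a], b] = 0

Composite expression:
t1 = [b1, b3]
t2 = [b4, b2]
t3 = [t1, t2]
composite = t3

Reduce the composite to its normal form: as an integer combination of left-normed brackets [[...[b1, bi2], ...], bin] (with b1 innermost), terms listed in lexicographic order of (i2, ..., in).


-[[[b1, b3], b2], b4] + [[[b1, b3], b4], b2]

Expand each bracket as ab - ba; the b1-initial words give the coefficients.
Composite bracket: [[b1, b3], [b4, b2]]
Applying ab - ba throughout gives 8 signed words (2^3 = 8).
Collect the words opening with b1:
  word b1b3b2b4 has sign -1, contributing -[[[b1, b3], b2], b4]
  word b1b3b4b2 has sign +1, contributing +[[[b1, b3], b4], b2]


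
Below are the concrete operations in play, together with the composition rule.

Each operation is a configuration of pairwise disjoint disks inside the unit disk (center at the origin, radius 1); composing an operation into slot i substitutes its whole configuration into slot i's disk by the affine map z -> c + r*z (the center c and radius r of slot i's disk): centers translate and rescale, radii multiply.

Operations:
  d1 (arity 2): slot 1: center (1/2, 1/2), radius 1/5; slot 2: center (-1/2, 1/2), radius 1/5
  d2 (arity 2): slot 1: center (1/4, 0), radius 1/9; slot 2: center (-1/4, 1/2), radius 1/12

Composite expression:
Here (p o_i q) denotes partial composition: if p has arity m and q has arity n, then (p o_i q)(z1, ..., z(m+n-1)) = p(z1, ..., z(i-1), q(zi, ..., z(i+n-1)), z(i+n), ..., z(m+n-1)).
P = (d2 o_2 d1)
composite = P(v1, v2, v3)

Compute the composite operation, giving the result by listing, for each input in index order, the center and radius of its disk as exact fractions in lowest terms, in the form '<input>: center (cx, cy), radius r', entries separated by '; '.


v1: center (1/4, 0), radius 1/9; v2: center (-5/24, 13/24), radius 1/60; v3: center (-7/24, 13/24), radius 1/60

Each v-disk chains the slot maps above it in d2; radii multiply.
v1: after 1 affine step, its disk has center (1/4, 0), radius 1/9
v2: after 2 affine steps, its disk has center (-5/24, 13/24), radius 1/60
v3: after 2 affine steps, its disk has center (-7/24, 13/24), radius 1/60


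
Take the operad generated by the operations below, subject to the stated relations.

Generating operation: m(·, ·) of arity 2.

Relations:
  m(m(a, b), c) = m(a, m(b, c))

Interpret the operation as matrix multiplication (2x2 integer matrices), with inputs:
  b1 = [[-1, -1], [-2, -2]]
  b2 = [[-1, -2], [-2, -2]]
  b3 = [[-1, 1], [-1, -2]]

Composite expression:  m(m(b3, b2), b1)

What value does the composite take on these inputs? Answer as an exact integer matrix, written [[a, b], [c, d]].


m(b3, b2) = [[-1, 0], [5, 6]]
m(m(b3, b2), b1) = [[1, 1], [-17, -17]]

[[1, 1], [-17, -17]]
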